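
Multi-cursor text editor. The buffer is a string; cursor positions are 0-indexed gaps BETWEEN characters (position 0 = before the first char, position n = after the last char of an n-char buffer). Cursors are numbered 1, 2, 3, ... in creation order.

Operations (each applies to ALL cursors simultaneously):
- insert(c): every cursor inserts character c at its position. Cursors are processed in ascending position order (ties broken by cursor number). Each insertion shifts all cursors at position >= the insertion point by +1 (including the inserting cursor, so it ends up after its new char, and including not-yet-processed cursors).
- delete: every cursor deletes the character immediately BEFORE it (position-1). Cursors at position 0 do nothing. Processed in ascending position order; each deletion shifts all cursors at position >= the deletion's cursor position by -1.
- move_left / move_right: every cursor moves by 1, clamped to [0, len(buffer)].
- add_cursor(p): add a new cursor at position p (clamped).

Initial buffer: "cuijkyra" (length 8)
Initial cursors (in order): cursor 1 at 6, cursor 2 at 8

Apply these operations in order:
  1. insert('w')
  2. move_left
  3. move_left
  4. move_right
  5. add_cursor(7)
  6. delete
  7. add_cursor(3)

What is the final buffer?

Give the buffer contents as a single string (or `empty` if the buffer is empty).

After op 1 (insert('w')): buffer="cuijkywraw" (len 10), cursors c1@7 c2@10, authorship ......1..2
After op 2 (move_left): buffer="cuijkywraw" (len 10), cursors c1@6 c2@9, authorship ......1..2
After op 3 (move_left): buffer="cuijkywraw" (len 10), cursors c1@5 c2@8, authorship ......1..2
After op 4 (move_right): buffer="cuijkywraw" (len 10), cursors c1@6 c2@9, authorship ......1..2
After op 5 (add_cursor(7)): buffer="cuijkywraw" (len 10), cursors c1@6 c3@7 c2@9, authorship ......1..2
After op 6 (delete): buffer="cuijkrw" (len 7), cursors c1@5 c3@5 c2@6, authorship ......2
After op 7 (add_cursor(3)): buffer="cuijkrw" (len 7), cursors c4@3 c1@5 c3@5 c2@6, authorship ......2

Answer: cuijkrw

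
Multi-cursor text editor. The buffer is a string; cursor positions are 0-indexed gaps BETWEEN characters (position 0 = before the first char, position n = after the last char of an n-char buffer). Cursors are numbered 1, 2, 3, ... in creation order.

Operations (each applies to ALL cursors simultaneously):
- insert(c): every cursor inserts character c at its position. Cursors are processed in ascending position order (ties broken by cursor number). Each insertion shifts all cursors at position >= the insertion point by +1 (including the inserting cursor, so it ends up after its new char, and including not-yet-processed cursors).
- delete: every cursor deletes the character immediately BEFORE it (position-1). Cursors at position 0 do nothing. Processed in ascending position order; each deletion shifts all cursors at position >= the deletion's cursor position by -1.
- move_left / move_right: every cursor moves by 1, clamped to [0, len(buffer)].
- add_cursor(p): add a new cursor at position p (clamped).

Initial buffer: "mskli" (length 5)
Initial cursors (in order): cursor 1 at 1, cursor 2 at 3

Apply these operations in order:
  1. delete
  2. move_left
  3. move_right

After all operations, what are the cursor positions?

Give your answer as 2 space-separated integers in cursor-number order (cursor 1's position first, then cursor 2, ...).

Answer: 1 1

Derivation:
After op 1 (delete): buffer="sli" (len 3), cursors c1@0 c2@1, authorship ...
After op 2 (move_left): buffer="sli" (len 3), cursors c1@0 c2@0, authorship ...
After op 3 (move_right): buffer="sli" (len 3), cursors c1@1 c2@1, authorship ...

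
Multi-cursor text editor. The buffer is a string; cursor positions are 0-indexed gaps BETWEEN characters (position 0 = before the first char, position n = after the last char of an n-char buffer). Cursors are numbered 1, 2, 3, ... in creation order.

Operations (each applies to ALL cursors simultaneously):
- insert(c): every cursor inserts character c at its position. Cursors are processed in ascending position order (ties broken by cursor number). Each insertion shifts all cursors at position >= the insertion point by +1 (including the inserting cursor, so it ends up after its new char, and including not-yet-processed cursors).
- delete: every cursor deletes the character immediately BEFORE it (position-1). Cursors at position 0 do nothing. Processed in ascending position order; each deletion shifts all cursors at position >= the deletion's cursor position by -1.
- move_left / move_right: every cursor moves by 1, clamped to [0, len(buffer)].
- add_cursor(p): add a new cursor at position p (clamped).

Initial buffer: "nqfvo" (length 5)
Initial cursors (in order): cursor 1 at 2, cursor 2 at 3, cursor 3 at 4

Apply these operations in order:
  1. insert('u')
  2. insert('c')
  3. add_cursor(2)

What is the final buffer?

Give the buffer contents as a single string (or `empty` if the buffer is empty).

Answer: nqucfucvuco

Derivation:
After op 1 (insert('u')): buffer="nqufuvuo" (len 8), cursors c1@3 c2@5 c3@7, authorship ..1.2.3.
After op 2 (insert('c')): buffer="nqucfucvuco" (len 11), cursors c1@4 c2@7 c3@10, authorship ..11.22.33.
After op 3 (add_cursor(2)): buffer="nqucfucvuco" (len 11), cursors c4@2 c1@4 c2@7 c3@10, authorship ..11.22.33.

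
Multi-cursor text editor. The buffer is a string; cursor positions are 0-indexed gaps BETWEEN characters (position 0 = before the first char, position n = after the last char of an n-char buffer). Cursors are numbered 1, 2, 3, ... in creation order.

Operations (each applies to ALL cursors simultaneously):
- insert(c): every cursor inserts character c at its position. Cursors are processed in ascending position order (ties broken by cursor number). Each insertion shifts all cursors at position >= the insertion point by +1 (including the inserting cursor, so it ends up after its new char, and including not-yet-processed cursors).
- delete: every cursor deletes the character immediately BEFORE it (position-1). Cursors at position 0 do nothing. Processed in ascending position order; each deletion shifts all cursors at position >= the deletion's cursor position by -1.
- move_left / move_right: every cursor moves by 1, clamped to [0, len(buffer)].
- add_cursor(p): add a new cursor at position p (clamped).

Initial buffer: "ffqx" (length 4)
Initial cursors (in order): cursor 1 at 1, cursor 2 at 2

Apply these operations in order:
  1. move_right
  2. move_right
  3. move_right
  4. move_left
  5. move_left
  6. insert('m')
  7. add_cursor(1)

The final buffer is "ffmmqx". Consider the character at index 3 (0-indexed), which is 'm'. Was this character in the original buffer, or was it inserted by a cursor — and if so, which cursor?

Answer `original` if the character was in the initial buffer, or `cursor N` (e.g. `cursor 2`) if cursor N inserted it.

After op 1 (move_right): buffer="ffqx" (len 4), cursors c1@2 c2@3, authorship ....
After op 2 (move_right): buffer="ffqx" (len 4), cursors c1@3 c2@4, authorship ....
After op 3 (move_right): buffer="ffqx" (len 4), cursors c1@4 c2@4, authorship ....
After op 4 (move_left): buffer="ffqx" (len 4), cursors c1@3 c2@3, authorship ....
After op 5 (move_left): buffer="ffqx" (len 4), cursors c1@2 c2@2, authorship ....
After op 6 (insert('m')): buffer="ffmmqx" (len 6), cursors c1@4 c2@4, authorship ..12..
After op 7 (add_cursor(1)): buffer="ffmmqx" (len 6), cursors c3@1 c1@4 c2@4, authorship ..12..
Authorship (.=original, N=cursor N): . . 1 2 . .
Index 3: author = 2

Answer: cursor 2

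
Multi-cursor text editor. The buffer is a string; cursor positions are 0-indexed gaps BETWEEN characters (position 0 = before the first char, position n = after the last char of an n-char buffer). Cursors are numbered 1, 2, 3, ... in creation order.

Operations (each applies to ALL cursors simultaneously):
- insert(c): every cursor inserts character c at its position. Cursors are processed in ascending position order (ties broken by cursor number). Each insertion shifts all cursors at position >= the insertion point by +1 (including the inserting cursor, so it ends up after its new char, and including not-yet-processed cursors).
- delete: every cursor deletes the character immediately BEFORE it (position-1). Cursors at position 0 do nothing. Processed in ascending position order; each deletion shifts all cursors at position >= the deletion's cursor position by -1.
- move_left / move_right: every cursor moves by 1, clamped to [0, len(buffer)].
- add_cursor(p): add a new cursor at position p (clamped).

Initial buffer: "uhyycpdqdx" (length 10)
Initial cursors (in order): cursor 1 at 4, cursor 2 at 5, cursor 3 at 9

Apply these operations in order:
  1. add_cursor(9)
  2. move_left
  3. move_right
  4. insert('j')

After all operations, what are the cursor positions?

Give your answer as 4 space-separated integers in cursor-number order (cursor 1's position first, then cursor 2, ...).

After op 1 (add_cursor(9)): buffer="uhyycpdqdx" (len 10), cursors c1@4 c2@5 c3@9 c4@9, authorship ..........
After op 2 (move_left): buffer="uhyycpdqdx" (len 10), cursors c1@3 c2@4 c3@8 c4@8, authorship ..........
After op 3 (move_right): buffer="uhyycpdqdx" (len 10), cursors c1@4 c2@5 c3@9 c4@9, authorship ..........
After op 4 (insert('j')): buffer="uhyyjcjpdqdjjx" (len 14), cursors c1@5 c2@7 c3@13 c4@13, authorship ....1.2....34.

Answer: 5 7 13 13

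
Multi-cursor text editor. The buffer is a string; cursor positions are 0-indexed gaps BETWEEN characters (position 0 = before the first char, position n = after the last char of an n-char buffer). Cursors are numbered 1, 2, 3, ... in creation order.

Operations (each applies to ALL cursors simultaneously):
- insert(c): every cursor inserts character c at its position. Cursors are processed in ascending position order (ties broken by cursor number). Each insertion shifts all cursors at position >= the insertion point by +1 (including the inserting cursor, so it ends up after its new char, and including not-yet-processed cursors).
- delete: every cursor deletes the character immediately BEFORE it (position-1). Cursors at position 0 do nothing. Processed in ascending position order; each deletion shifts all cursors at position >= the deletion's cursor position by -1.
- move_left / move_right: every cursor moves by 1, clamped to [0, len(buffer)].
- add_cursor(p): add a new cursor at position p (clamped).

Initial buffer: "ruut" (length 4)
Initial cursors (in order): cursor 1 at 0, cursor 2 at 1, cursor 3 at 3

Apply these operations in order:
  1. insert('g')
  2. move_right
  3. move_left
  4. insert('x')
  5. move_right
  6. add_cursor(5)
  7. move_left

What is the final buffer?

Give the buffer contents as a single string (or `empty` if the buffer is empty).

Answer: gxrgxuugxt

Derivation:
After op 1 (insert('g')): buffer="grguugt" (len 7), cursors c1@1 c2@3 c3@6, authorship 1.2..3.
After op 2 (move_right): buffer="grguugt" (len 7), cursors c1@2 c2@4 c3@7, authorship 1.2..3.
After op 3 (move_left): buffer="grguugt" (len 7), cursors c1@1 c2@3 c3@6, authorship 1.2..3.
After op 4 (insert('x')): buffer="gxrgxuugxt" (len 10), cursors c1@2 c2@5 c3@9, authorship 11.22..33.
After op 5 (move_right): buffer="gxrgxuugxt" (len 10), cursors c1@3 c2@6 c3@10, authorship 11.22..33.
After op 6 (add_cursor(5)): buffer="gxrgxuugxt" (len 10), cursors c1@3 c4@5 c2@6 c3@10, authorship 11.22..33.
After op 7 (move_left): buffer="gxrgxuugxt" (len 10), cursors c1@2 c4@4 c2@5 c3@9, authorship 11.22..33.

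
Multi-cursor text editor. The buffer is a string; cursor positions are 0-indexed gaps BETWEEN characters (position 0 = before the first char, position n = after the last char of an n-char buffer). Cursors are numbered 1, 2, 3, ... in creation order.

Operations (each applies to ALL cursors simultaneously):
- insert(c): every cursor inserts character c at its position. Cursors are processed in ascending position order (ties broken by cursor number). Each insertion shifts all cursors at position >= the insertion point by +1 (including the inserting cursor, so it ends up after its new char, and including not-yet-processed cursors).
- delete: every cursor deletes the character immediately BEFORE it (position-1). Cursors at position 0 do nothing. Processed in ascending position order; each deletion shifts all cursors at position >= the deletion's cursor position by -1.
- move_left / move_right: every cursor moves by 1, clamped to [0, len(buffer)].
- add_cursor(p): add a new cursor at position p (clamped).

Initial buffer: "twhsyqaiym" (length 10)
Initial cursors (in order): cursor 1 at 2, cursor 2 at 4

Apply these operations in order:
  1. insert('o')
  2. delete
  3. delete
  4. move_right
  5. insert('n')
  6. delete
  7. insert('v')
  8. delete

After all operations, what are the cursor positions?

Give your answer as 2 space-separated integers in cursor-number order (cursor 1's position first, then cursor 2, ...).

Answer: 2 3

Derivation:
After op 1 (insert('o')): buffer="twohsoyqaiym" (len 12), cursors c1@3 c2@6, authorship ..1..2......
After op 2 (delete): buffer="twhsyqaiym" (len 10), cursors c1@2 c2@4, authorship ..........
After op 3 (delete): buffer="thyqaiym" (len 8), cursors c1@1 c2@2, authorship ........
After op 4 (move_right): buffer="thyqaiym" (len 8), cursors c1@2 c2@3, authorship ........
After op 5 (insert('n')): buffer="thnynqaiym" (len 10), cursors c1@3 c2@5, authorship ..1.2.....
After op 6 (delete): buffer="thyqaiym" (len 8), cursors c1@2 c2@3, authorship ........
After op 7 (insert('v')): buffer="thvyvqaiym" (len 10), cursors c1@3 c2@5, authorship ..1.2.....
After op 8 (delete): buffer="thyqaiym" (len 8), cursors c1@2 c2@3, authorship ........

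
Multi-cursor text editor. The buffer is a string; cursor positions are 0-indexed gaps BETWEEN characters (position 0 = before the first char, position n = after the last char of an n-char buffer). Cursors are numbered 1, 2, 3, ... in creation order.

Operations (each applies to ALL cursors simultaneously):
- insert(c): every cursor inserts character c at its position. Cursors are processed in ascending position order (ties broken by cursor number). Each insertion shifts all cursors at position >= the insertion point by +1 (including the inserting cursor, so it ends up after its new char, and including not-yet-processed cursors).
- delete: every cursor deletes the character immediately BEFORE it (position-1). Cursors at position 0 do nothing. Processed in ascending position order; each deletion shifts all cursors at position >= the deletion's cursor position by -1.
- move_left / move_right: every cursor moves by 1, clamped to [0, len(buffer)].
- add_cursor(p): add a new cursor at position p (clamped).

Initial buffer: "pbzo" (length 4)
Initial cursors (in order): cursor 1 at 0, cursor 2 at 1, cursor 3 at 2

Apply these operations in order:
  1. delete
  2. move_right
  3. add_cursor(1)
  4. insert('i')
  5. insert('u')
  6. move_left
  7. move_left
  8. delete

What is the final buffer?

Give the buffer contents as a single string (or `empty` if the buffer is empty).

After op 1 (delete): buffer="zo" (len 2), cursors c1@0 c2@0 c3@0, authorship ..
After op 2 (move_right): buffer="zo" (len 2), cursors c1@1 c2@1 c3@1, authorship ..
After op 3 (add_cursor(1)): buffer="zo" (len 2), cursors c1@1 c2@1 c3@1 c4@1, authorship ..
After op 4 (insert('i')): buffer="ziiiio" (len 6), cursors c1@5 c2@5 c3@5 c4@5, authorship .1234.
After op 5 (insert('u')): buffer="ziiiiuuuuo" (len 10), cursors c1@9 c2@9 c3@9 c4@9, authorship .12341234.
After op 6 (move_left): buffer="ziiiiuuuuo" (len 10), cursors c1@8 c2@8 c3@8 c4@8, authorship .12341234.
After op 7 (move_left): buffer="ziiiiuuuuo" (len 10), cursors c1@7 c2@7 c3@7 c4@7, authorship .12341234.
After op 8 (delete): buffer="ziiuuo" (len 6), cursors c1@3 c2@3 c3@3 c4@3, authorship .1234.

Answer: ziiuuo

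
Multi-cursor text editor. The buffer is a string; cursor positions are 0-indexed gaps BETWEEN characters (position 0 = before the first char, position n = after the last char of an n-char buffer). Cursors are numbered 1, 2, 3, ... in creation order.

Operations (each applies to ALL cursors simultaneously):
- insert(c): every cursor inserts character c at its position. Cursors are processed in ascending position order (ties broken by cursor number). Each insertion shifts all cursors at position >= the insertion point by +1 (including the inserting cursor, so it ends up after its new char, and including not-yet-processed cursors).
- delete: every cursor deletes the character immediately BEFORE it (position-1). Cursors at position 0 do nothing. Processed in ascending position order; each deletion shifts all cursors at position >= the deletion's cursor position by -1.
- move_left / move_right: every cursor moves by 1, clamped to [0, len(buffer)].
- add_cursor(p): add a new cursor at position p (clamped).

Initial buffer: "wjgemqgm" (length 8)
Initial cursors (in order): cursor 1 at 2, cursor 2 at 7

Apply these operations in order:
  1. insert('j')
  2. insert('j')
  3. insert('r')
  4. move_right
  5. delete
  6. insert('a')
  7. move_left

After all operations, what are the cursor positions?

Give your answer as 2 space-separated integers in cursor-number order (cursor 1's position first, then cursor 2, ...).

Answer: 5 13

Derivation:
After op 1 (insert('j')): buffer="wjjgemqgjm" (len 10), cursors c1@3 c2@9, authorship ..1.....2.
After op 2 (insert('j')): buffer="wjjjgemqgjjm" (len 12), cursors c1@4 c2@11, authorship ..11.....22.
After op 3 (insert('r')): buffer="wjjjrgemqgjjrm" (len 14), cursors c1@5 c2@13, authorship ..111.....222.
After op 4 (move_right): buffer="wjjjrgemqgjjrm" (len 14), cursors c1@6 c2@14, authorship ..111.....222.
After op 5 (delete): buffer="wjjjremqgjjr" (len 12), cursors c1@5 c2@12, authorship ..111....222
After op 6 (insert('a')): buffer="wjjjraemqgjjra" (len 14), cursors c1@6 c2@14, authorship ..1111....2222
After op 7 (move_left): buffer="wjjjraemqgjjra" (len 14), cursors c1@5 c2@13, authorship ..1111....2222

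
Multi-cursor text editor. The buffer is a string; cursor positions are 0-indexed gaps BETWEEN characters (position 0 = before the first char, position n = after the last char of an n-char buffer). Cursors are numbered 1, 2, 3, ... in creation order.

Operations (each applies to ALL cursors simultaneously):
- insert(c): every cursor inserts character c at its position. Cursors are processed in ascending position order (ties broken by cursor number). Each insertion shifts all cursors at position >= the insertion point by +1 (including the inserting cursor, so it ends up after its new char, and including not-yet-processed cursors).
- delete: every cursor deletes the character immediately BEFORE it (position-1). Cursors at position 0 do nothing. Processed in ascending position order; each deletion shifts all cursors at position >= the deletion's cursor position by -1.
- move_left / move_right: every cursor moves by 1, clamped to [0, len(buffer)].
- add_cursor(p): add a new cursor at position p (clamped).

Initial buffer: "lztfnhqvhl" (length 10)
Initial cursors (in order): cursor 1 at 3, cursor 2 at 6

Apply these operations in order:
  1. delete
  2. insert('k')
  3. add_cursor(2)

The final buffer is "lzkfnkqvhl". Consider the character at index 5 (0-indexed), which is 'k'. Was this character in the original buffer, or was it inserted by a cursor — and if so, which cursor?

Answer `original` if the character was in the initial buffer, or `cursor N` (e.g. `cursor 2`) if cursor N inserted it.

Answer: cursor 2

Derivation:
After op 1 (delete): buffer="lzfnqvhl" (len 8), cursors c1@2 c2@4, authorship ........
After op 2 (insert('k')): buffer="lzkfnkqvhl" (len 10), cursors c1@3 c2@6, authorship ..1..2....
After op 3 (add_cursor(2)): buffer="lzkfnkqvhl" (len 10), cursors c3@2 c1@3 c2@6, authorship ..1..2....
Authorship (.=original, N=cursor N): . . 1 . . 2 . . . .
Index 5: author = 2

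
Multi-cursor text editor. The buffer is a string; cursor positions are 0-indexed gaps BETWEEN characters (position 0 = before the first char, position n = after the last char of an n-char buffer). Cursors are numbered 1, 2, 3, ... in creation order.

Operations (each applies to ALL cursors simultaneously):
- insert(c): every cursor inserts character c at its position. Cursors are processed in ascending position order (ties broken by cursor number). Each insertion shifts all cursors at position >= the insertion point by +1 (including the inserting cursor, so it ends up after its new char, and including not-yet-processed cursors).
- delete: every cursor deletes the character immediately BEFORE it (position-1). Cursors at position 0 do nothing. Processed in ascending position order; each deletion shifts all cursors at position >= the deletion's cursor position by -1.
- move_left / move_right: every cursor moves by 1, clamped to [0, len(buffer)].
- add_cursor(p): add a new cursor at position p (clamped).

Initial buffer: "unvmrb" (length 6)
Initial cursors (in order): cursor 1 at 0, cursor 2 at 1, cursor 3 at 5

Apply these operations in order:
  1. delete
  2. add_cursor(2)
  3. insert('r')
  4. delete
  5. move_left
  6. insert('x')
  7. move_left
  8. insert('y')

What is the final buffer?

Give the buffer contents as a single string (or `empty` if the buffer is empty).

After op 1 (delete): buffer="nvmb" (len 4), cursors c1@0 c2@0 c3@3, authorship ....
After op 2 (add_cursor(2)): buffer="nvmb" (len 4), cursors c1@0 c2@0 c4@2 c3@3, authorship ....
After op 3 (insert('r')): buffer="rrnvrmrb" (len 8), cursors c1@2 c2@2 c4@5 c3@7, authorship 12..4.3.
After op 4 (delete): buffer="nvmb" (len 4), cursors c1@0 c2@0 c4@2 c3@3, authorship ....
After op 5 (move_left): buffer="nvmb" (len 4), cursors c1@0 c2@0 c4@1 c3@2, authorship ....
After op 6 (insert('x')): buffer="xxnxvxmb" (len 8), cursors c1@2 c2@2 c4@4 c3@6, authorship 12.4.3..
After op 7 (move_left): buffer="xxnxvxmb" (len 8), cursors c1@1 c2@1 c4@3 c3@5, authorship 12.4.3..
After op 8 (insert('y')): buffer="xyyxnyxvyxmb" (len 12), cursors c1@3 c2@3 c4@6 c3@9, authorship 1122.44.33..

Answer: xyyxnyxvyxmb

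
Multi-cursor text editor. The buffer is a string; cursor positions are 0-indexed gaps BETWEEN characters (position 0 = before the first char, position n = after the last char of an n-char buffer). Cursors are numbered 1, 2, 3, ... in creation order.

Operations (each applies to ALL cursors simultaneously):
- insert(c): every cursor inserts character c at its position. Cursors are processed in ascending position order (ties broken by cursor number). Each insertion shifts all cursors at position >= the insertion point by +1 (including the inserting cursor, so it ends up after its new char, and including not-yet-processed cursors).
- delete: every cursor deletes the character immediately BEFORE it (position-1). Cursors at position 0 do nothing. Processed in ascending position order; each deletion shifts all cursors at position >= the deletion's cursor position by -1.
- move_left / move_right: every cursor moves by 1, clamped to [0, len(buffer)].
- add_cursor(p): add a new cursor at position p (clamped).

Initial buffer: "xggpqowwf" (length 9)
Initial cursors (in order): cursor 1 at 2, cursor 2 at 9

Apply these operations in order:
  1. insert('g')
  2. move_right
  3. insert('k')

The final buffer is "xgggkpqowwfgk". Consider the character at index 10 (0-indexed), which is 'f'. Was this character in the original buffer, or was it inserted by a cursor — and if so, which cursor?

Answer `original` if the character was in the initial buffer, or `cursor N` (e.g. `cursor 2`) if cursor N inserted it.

After op 1 (insert('g')): buffer="xgggpqowwfg" (len 11), cursors c1@3 c2@11, authorship ..1.......2
After op 2 (move_right): buffer="xgggpqowwfg" (len 11), cursors c1@4 c2@11, authorship ..1.......2
After op 3 (insert('k')): buffer="xgggkpqowwfgk" (len 13), cursors c1@5 c2@13, authorship ..1.1......22
Authorship (.=original, N=cursor N): . . 1 . 1 . . . . . . 2 2
Index 10: author = original

Answer: original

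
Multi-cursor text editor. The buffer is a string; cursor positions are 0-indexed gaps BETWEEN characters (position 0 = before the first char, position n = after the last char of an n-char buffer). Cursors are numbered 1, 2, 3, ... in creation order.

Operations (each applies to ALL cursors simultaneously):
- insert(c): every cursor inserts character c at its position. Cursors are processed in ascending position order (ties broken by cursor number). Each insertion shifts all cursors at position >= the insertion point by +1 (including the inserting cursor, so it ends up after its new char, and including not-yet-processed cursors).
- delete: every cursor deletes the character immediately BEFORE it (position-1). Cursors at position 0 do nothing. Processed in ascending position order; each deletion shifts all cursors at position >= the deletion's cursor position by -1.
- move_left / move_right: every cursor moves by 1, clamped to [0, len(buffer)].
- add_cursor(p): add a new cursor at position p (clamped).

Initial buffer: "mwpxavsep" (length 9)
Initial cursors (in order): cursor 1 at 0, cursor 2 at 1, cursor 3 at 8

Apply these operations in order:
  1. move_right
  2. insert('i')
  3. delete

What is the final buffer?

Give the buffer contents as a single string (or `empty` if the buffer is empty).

Answer: mwpxavsep

Derivation:
After op 1 (move_right): buffer="mwpxavsep" (len 9), cursors c1@1 c2@2 c3@9, authorship .........
After op 2 (insert('i')): buffer="miwipxavsepi" (len 12), cursors c1@2 c2@4 c3@12, authorship .1.2.......3
After op 3 (delete): buffer="mwpxavsep" (len 9), cursors c1@1 c2@2 c3@9, authorship .........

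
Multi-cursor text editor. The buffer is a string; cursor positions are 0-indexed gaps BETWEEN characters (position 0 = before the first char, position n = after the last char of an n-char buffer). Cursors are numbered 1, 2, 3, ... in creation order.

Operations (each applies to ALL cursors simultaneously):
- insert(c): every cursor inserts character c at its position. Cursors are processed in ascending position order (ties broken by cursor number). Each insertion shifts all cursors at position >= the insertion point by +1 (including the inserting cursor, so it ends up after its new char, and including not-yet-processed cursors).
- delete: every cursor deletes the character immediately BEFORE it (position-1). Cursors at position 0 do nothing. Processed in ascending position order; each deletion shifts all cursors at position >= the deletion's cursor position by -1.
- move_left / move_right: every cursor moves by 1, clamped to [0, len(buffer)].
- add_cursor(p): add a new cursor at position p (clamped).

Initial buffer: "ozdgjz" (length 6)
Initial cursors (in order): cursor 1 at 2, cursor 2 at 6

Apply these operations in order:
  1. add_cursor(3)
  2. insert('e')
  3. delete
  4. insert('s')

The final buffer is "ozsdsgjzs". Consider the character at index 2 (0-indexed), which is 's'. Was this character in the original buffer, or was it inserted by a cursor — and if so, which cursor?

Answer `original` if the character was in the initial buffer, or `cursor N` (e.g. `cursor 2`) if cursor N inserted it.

After op 1 (add_cursor(3)): buffer="ozdgjz" (len 6), cursors c1@2 c3@3 c2@6, authorship ......
After op 2 (insert('e')): buffer="ozedegjze" (len 9), cursors c1@3 c3@5 c2@9, authorship ..1.3...2
After op 3 (delete): buffer="ozdgjz" (len 6), cursors c1@2 c3@3 c2@6, authorship ......
After op 4 (insert('s')): buffer="ozsdsgjzs" (len 9), cursors c1@3 c3@5 c2@9, authorship ..1.3...2
Authorship (.=original, N=cursor N): . . 1 . 3 . . . 2
Index 2: author = 1

Answer: cursor 1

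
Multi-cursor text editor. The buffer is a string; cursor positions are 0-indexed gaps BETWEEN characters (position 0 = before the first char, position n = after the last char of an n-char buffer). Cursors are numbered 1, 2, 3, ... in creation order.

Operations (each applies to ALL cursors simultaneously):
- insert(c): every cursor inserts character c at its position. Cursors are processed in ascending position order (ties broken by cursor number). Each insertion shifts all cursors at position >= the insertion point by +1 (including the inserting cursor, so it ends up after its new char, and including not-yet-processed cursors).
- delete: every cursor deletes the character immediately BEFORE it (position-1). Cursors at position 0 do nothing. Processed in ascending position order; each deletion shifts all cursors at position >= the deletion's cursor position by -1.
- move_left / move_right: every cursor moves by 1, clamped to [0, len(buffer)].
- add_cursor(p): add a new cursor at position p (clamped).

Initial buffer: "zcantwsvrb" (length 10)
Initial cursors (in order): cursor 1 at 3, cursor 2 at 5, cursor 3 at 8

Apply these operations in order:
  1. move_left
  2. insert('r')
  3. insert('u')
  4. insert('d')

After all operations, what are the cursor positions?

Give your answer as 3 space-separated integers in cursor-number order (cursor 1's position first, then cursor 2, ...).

After op 1 (move_left): buffer="zcantwsvrb" (len 10), cursors c1@2 c2@4 c3@7, authorship ..........
After op 2 (insert('r')): buffer="zcranrtwsrvrb" (len 13), cursors c1@3 c2@6 c3@10, authorship ..1..2...3...
After op 3 (insert('u')): buffer="zcruanrutwsruvrb" (len 16), cursors c1@4 c2@8 c3@13, authorship ..11..22...33...
After op 4 (insert('d')): buffer="zcrudanrudtwsrudvrb" (len 19), cursors c1@5 c2@10 c3@16, authorship ..111..222...333...

Answer: 5 10 16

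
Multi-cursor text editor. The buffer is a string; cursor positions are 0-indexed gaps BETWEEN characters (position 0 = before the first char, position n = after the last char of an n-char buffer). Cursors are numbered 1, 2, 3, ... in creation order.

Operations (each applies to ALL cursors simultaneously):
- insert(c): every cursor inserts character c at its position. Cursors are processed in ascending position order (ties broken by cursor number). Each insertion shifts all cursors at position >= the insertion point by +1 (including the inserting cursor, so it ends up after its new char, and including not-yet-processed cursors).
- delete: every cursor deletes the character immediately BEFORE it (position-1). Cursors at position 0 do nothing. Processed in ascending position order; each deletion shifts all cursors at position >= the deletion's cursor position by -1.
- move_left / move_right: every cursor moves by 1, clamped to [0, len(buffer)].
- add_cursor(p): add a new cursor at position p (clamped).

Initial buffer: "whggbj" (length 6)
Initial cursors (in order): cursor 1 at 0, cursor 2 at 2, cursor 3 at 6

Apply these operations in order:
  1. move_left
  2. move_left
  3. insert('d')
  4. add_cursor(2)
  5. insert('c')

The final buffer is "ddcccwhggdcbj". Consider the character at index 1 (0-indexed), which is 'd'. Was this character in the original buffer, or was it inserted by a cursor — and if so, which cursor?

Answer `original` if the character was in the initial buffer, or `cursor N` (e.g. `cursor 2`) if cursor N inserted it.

Answer: cursor 2

Derivation:
After op 1 (move_left): buffer="whggbj" (len 6), cursors c1@0 c2@1 c3@5, authorship ......
After op 2 (move_left): buffer="whggbj" (len 6), cursors c1@0 c2@0 c3@4, authorship ......
After op 3 (insert('d')): buffer="ddwhggdbj" (len 9), cursors c1@2 c2@2 c3@7, authorship 12....3..
After op 4 (add_cursor(2)): buffer="ddwhggdbj" (len 9), cursors c1@2 c2@2 c4@2 c3@7, authorship 12....3..
After op 5 (insert('c')): buffer="ddcccwhggdcbj" (len 13), cursors c1@5 c2@5 c4@5 c3@11, authorship 12124....33..
Authorship (.=original, N=cursor N): 1 2 1 2 4 . . . . 3 3 . .
Index 1: author = 2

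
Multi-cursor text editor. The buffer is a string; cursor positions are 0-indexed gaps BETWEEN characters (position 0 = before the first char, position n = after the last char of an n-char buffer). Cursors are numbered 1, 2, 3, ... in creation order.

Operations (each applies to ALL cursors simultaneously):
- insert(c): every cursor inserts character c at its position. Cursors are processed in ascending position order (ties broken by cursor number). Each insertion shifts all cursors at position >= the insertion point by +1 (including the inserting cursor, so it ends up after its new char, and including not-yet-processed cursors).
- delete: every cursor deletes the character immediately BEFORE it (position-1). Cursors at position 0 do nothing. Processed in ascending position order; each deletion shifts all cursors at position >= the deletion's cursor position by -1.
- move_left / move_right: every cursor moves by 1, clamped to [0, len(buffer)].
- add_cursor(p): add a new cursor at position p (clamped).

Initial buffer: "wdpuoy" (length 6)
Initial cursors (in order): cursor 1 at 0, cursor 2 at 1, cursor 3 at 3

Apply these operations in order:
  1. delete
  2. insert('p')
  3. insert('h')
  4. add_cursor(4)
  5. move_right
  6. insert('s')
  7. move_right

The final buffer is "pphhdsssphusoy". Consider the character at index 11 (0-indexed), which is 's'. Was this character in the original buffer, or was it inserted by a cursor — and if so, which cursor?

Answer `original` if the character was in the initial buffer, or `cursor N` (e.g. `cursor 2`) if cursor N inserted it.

Answer: cursor 3

Derivation:
After op 1 (delete): buffer="duoy" (len 4), cursors c1@0 c2@0 c3@1, authorship ....
After op 2 (insert('p')): buffer="ppdpuoy" (len 7), cursors c1@2 c2@2 c3@4, authorship 12.3...
After op 3 (insert('h')): buffer="pphhdphuoy" (len 10), cursors c1@4 c2@4 c3@7, authorship 1212.33...
After op 4 (add_cursor(4)): buffer="pphhdphuoy" (len 10), cursors c1@4 c2@4 c4@4 c3@7, authorship 1212.33...
After op 5 (move_right): buffer="pphhdphuoy" (len 10), cursors c1@5 c2@5 c4@5 c3@8, authorship 1212.33...
After op 6 (insert('s')): buffer="pphhdsssphusoy" (len 14), cursors c1@8 c2@8 c4@8 c3@12, authorship 1212.12433.3..
After op 7 (move_right): buffer="pphhdsssphusoy" (len 14), cursors c1@9 c2@9 c4@9 c3@13, authorship 1212.12433.3..
Authorship (.=original, N=cursor N): 1 2 1 2 . 1 2 4 3 3 . 3 . .
Index 11: author = 3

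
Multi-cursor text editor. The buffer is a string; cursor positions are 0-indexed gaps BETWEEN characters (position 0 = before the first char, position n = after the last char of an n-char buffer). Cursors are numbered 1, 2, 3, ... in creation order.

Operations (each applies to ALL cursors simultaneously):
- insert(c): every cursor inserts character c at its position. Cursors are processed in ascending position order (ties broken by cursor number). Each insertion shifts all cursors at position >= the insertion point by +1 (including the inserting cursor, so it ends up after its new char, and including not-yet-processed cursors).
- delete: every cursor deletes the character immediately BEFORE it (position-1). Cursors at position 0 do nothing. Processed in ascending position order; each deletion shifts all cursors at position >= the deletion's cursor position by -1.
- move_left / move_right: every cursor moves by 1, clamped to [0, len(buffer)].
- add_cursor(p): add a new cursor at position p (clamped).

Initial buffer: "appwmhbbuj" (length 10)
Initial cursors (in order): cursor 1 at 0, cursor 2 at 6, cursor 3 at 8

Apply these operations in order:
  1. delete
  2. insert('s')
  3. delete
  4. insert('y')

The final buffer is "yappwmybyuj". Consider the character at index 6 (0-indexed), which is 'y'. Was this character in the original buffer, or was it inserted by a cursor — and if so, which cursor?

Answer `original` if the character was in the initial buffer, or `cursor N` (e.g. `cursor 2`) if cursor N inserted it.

Answer: cursor 2

Derivation:
After op 1 (delete): buffer="appwmbuj" (len 8), cursors c1@0 c2@5 c3@6, authorship ........
After op 2 (insert('s')): buffer="sappwmsbsuj" (len 11), cursors c1@1 c2@7 c3@9, authorship 1.....2.3..
After op 3 (delete): buffer="appwmbuj" (len 8), cursors c1@0 c2@5 c3@6, authorship ........
After op 4 (insert('y')): buffer="yappwmybyuj" (len 11), cursors c1@1 c2@7 c3@9, authorship 1.....2.3..
Authorship (.=original, N=cursor N): 1 . . . . . 2 . 3 . .
Index 6: author = 2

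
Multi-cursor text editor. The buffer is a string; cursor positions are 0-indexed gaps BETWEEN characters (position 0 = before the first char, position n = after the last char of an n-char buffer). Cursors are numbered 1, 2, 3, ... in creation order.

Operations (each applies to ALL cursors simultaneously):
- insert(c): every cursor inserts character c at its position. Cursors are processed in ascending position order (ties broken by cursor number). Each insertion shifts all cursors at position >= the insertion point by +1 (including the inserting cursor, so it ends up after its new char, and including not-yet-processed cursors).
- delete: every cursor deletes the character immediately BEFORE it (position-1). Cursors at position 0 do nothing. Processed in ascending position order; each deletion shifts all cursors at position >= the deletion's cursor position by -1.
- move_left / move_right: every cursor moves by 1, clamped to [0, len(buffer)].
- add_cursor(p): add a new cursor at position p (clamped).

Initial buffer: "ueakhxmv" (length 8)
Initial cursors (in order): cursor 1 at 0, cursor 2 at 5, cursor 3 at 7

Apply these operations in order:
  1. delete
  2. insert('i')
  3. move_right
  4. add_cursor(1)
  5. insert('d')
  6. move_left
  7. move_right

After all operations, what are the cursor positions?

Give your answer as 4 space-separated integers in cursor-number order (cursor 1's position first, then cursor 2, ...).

After op 1 (delete): buffer="ueakxv" (len 6), cursors c1@0 c2@4 c3@5, authorship ......
After op 2 (insert('i')): buffer="iueakixiv" (len 9), cursors c1@1 c2@6 c3@8, authorship 1....2.3.
After op 3 (move_right): buffer="iueakixiv" (len 9), cursors c1@2 c2@7 c3@9, authorship 1....2.3.
After op 4 (add_cursor(1)): buffer="iueakixiv" (len 9), cursors c4@1 c1@2 c2@7 c3@9, authorship 1....2.3.
After op 5 (insert('d')): buffer="idudeakixdivd" (len 13), cursors c4@2 c1@4 c2@10 c3@13, authorship 14.1...2.23.3
After op 6 (move_left): buffer="idudeakixdivd" (len 13), cursors c4@1 c1@3 c2@9 c3@12, authorship 14.1...2.23.3
After op 7 (move_right): buffer="idudeakixdivd" (len 13), cursors c4@2 c1@4 c2@10 c3@13, authorship 14.1...2.23.3

Answer: 4 10 13 2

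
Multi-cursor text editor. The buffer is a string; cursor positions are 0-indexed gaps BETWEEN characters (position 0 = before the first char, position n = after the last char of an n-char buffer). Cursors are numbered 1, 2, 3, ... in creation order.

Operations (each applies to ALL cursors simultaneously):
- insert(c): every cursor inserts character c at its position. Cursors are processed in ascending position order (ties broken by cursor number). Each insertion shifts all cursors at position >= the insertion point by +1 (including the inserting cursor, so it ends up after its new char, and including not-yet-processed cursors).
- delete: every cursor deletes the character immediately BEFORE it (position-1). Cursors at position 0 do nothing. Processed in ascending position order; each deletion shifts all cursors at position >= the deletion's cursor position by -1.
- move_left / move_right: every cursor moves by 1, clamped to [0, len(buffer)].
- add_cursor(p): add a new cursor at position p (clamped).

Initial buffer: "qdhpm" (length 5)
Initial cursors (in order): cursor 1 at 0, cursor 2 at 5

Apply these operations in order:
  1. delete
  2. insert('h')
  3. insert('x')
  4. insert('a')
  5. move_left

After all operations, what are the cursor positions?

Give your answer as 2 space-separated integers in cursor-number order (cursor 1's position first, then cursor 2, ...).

Answer: 2 9

Derivation:
After op 1 (delete): buffer="qdhp" (len 4), cursors c1@0 c2@4, authorship ....
After op 2 (insert('h')): buffer="hqdhph" (len 6), cursors c1@1 c2@6, authorship 1....2
After op 3 (insert('x')): buffer="hxqdhphx" (len 8), cursors c1@2 c2@8, authorship 11....22
After op 4 (insert('a')): buffer="hxaqdhphxa" (len 10), cursors c1@3 c2@10, authorship 111....222
After op 5 (move_left): buffer="hxaqdhphxa" (len 10), cursors c1@2 c2@9, authorship 111....222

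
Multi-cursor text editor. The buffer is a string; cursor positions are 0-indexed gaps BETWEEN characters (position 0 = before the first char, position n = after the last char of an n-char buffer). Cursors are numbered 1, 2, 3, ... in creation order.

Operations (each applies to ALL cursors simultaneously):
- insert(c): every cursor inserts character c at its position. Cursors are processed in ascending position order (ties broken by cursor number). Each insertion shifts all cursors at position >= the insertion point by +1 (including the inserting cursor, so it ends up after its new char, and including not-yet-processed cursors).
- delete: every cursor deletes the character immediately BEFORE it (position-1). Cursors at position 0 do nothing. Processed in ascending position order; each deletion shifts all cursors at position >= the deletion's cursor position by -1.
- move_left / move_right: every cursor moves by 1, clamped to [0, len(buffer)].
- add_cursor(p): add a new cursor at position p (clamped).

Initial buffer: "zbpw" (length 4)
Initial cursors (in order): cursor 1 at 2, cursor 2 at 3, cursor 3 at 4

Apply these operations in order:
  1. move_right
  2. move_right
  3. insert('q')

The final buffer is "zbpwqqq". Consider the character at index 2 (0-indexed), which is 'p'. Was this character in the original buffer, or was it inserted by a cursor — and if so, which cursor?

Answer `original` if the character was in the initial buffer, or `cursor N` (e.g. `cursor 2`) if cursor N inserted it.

After op 1 (move_right): buffer="zbpw" (len 4), cursors c1@3 c2@4 c3@4, authorship ....
After op 2 (move_right): buffer="zbpw" (len 4), cursors c1@4 c2@4 c3@4, authorship ....
After op 3 (insert('q')): buffer="zbpwqqq" (len 7), cursors c1@7 c2@7 c3@7, authorship ....123
Authorship (.=original, N=cursor N): . . . . 1 2 3
Index 2: author = original

Answer: original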